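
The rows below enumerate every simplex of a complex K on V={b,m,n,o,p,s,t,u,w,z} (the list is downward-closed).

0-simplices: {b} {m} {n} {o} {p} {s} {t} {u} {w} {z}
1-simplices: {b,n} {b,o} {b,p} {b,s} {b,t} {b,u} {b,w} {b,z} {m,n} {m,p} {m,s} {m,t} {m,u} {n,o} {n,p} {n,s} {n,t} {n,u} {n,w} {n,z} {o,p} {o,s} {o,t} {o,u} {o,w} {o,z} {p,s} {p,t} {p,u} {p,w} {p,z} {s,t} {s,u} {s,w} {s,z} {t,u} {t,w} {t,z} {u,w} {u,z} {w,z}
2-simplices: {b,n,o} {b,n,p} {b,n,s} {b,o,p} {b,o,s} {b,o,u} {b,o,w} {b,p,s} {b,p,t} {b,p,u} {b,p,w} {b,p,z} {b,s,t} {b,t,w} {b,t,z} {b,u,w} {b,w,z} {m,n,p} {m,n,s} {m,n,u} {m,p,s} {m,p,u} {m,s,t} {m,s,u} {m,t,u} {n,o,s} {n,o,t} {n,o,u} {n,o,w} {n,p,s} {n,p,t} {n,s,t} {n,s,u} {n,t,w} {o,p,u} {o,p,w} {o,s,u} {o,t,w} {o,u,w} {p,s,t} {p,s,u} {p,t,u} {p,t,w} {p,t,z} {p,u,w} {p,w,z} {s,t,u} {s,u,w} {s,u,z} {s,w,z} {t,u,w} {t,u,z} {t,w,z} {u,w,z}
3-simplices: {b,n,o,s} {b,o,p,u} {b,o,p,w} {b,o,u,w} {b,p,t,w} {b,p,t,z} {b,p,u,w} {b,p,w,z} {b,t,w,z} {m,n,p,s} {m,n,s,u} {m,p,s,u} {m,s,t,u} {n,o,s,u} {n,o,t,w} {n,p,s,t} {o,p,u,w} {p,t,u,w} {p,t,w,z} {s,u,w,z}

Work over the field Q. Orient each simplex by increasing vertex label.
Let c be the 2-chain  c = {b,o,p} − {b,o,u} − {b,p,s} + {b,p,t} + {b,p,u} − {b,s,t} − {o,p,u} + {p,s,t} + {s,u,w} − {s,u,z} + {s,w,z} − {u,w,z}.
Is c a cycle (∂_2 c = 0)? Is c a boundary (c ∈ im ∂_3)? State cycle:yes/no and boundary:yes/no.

n_0=10 n_1=41 n_2=54 n_3=20  [Q]
∂1: piv[bn,bo,bp,bs,bt,bu,bw,bz,mn] rk=9  ker:mp,ms,mt,mu,no,np,ns,nt,nu,nw,nz,op,os,ot,ou,ow,oz,ps,pt,pu,pw,pz,st,su,sw,sz,tu,tw,tz,uw,uz,wz
∂2: piv[bno,bnp,bns,bop,bos,bou,bow,bps,bpt,bpu,bpw,bpz,bst,btw,btz,buw,bwz,mnp,mns,mnu,mpu,mst,msu,mtu,not,now,npt,suw,suz,swz] rk=30  ker:mps,nos,nou,nps,nst,nsu,ntw,opu,opw,osu,otw,ouw,pst,psu,ptu,ptw,ptz,puw,pwz,stu,tuw,tuz,twz,uwz
∂3: piv[bnos,bopu,bopw,bouw,bptw,bptz,bpuw,bpwz,btwz,mnps,mnsu,mpsu,mstu,nosu,notw,npst,ptuw,suwz] rk=18  ker:opuw,ptwz
∂2c = 0
c vs im∂3: residual ≠ 0 ⇒ not boundary

cycle:yes boundary:no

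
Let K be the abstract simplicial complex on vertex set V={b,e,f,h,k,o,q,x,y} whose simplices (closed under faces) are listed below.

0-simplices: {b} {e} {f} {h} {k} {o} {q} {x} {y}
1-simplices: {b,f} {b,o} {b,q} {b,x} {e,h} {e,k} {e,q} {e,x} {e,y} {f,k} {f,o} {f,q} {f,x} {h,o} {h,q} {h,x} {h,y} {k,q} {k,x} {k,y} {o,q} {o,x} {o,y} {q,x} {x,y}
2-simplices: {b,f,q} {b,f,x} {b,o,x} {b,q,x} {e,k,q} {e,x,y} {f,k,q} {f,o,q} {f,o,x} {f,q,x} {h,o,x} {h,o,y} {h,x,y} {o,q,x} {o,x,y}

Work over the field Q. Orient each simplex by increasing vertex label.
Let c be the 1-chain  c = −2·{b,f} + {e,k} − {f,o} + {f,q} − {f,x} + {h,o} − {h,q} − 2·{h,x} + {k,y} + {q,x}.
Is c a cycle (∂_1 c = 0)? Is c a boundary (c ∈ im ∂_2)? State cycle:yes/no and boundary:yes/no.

cycle:no boundary:no

n_0=9 n_1=25 n_2=15  [Q]
∂1: piv[bf,bo,bq,bx,eh,ek,eq,ey] rk=8  ker:ex,fk,fo,fq,fx,ho,hq,hx,hy,kq,kx,ky,oq,ox,oy,qx,xy
∂2: piv[bfq,bfx,box,bqx,ekq,exy,fkq,foq,fox,hox,hoy,hxy] rk=12  ker:fqx,oqx,oxy
∂1c = 2·{b} − {e} − {f} + 2·{h} − {q} − 2·{x} + {y}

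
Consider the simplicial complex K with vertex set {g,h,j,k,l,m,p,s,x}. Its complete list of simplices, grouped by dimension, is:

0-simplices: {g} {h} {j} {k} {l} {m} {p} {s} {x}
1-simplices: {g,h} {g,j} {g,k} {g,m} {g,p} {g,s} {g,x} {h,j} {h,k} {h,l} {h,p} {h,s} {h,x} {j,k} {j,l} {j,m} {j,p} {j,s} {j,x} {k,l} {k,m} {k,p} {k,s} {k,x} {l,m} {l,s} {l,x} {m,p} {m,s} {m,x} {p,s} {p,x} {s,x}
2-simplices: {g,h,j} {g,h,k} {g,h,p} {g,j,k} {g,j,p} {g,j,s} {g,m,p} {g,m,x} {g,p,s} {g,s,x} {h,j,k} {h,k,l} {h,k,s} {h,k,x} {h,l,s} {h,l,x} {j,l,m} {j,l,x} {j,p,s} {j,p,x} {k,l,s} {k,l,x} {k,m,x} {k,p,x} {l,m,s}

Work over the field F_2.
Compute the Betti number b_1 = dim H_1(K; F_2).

b_1=4

n_0=9 n_1=33 n_2=25  [Z2]
∂1: piv[gh,gj,gk,gm,gp,gs,gx,hl] rk=8  ker:hj,hk,hp,hs,hx,jk,jl,jm,jp,js,jx,kl,km,kp,ks,kx,lm,ls,lx,mp,ms,mx,ps,px,sx
∂2: piv[ghj,ghk,ghp,gjk,gjp,gjs,gmp,gmx,gps,gsx,hkl,hks,hkx,hls,hlx,jlm,jlx,jpx,kmx,kpx,lms] rk=21  ker:hjk,jps,kls,klx
b_1=(33−8)−21=4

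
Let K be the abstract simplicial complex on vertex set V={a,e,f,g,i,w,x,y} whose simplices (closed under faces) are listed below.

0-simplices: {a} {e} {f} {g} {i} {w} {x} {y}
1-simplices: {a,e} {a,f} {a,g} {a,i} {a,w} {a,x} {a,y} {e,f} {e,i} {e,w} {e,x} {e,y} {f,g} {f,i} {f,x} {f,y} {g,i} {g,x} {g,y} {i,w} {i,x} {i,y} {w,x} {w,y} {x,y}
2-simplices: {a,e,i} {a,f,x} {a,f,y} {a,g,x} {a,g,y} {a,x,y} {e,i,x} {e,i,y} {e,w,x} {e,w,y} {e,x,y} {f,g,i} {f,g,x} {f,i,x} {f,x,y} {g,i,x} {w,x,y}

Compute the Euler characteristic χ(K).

χ(K)=0

n_0=8 n_1=25 n_2=17
χ=+8−25+17=0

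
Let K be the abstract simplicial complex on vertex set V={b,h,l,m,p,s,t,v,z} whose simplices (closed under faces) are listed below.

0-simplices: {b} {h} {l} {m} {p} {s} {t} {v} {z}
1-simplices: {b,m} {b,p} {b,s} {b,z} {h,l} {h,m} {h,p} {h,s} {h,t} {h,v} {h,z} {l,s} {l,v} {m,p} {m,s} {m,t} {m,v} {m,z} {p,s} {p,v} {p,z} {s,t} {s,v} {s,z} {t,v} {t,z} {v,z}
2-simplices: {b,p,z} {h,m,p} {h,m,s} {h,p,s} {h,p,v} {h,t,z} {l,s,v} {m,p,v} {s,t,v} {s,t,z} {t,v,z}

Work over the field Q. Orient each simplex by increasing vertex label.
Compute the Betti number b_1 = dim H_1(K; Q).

b_1=8

n_0=9 n_1=27 n_2=11  [Q]
∂1: piv[bm,bp,bs,bz,hl,hm,ht,hv] rk=8  ker:hp,hs,hz,ls,lv,mp,ms,mt,mv,mz,ps,pv,pz,st,sv,sz,tv,tz,vz
∂2: piv[bpz,hmp,hms,hps,hpv,htz,lsv,mpv,stv,stz,tvz] rk=11
b_1=(27−8)−11=8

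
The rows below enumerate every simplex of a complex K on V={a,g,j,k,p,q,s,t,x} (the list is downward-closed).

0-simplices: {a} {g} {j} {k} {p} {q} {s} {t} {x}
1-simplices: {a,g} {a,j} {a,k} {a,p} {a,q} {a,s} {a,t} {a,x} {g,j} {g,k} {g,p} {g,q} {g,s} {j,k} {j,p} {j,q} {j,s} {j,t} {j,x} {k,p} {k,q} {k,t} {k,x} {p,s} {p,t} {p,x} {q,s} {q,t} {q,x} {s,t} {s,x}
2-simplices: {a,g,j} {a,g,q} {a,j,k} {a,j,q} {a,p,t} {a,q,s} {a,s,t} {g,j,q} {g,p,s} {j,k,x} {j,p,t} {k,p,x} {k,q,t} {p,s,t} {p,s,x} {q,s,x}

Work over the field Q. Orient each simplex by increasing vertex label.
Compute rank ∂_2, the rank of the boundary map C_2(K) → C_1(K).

n_0=9 n_1=31 n_2=16  [Q]
∂1: piv[ag,aj,ak,ap,aq,as,at,ax] rk=8  ker:gj,gk,gp,gq,gs,jk,jp,jq,js,jt,jx,kp,kq,kt,kx,ps,pt,px,qs,qt,qx,st,sx
∂2: piv[agj,agq,ajk,ajq,apt,aqs,ast,gps,jkx,jpt,kpx,kqt,pst,psx,qsx] rk=15  ker:gjq
rk∂_2=15

rank∂_2=15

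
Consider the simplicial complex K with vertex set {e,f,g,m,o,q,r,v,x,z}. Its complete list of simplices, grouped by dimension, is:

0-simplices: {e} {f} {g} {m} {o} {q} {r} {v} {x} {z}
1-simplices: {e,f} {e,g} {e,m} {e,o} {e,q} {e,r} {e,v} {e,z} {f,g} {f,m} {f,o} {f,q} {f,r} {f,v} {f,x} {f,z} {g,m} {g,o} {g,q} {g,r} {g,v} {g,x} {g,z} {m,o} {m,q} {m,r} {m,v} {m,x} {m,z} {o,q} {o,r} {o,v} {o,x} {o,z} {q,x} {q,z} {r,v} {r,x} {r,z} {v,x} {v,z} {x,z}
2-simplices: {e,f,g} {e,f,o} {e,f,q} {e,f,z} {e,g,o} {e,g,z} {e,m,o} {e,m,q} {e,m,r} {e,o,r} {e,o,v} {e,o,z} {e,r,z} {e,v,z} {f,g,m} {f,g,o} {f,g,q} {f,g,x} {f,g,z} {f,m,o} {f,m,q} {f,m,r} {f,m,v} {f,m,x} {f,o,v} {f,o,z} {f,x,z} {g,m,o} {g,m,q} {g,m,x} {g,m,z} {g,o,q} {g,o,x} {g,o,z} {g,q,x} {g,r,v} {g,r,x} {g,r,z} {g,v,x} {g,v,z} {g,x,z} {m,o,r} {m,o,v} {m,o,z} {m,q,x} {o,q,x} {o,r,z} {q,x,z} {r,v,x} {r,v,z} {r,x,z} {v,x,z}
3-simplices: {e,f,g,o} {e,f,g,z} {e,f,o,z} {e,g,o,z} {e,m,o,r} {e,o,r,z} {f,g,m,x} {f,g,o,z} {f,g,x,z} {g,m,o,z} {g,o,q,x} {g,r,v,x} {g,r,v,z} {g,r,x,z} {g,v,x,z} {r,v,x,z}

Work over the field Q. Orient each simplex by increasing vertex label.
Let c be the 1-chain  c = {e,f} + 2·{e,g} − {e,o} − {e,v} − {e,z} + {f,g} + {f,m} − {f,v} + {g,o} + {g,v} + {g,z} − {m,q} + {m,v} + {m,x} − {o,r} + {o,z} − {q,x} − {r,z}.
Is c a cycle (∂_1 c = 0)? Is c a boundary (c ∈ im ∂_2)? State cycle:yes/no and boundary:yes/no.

n_0=10 n_1=42 n_2=52 n_3=16  [Q]
∂1: piv[ef,eg,em,eo,eq,er,ev,ez,fx] rk=9  ker:fg,fm,fo,fq,fr,fv,fz,gm,go,gq,gr,gv,gx,gz,mo,mq,mr,mv,mx,mz,oq,or,ov,ox,oz,qx,qz,rv,rx,rz,vx,vz,xz
∂2: piv[efg,efo,efq,efz,ego,egz,emo,emq,emr,eor,eov,eoz,erz,evz,fgm,fgq,fgx,fmo,fmr,fmv,fmx,fov,fxz,gmz,goq,gox,gqx,grv,grx,grz,gvx,gvz,qxz] rk=33  ker:fgo,fgz,fmq,foz,gmo,gmq,gmx,goz,gxz,mor,mov,moz,mqx,oqx,orz,rvx,rvz,rxz,vxz
∂3: piv[efgo,efgz,efoz,egoz,emor,eorz,fgmx,fgxz,gmoz,goqx,grvx,grvz,grxz,gvxz] rk=14  ker:fgoz,rvxz
∂1c = 0
c vs im∂2: reduces to 0 ⇒ boundary

cycle:yes boundary:yes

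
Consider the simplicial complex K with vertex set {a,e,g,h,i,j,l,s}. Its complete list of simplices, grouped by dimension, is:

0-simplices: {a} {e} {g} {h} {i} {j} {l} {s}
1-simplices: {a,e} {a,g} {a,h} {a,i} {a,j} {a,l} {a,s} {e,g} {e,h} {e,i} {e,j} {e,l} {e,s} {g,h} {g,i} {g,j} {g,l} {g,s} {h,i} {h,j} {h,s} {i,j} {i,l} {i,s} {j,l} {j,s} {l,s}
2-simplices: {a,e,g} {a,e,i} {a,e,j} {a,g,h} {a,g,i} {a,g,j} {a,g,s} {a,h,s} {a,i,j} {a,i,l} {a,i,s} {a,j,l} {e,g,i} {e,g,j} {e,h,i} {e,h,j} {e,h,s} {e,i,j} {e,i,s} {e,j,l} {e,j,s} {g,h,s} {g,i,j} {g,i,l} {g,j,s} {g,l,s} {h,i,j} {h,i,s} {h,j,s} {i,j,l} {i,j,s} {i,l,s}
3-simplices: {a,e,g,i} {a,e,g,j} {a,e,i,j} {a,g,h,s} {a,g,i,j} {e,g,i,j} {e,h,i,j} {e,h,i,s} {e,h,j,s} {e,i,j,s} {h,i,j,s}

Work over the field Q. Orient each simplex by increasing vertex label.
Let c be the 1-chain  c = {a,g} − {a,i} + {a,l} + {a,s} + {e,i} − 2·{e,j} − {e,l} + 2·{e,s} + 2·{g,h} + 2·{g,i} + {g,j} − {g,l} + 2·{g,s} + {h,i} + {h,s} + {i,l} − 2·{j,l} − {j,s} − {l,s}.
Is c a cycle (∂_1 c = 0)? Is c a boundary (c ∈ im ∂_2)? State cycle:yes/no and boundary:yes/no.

n_0=8 n_1=27 n_2=32 n_3=11  [Q]
∂1: piv[ae,ag,ah,ai,aj,al,as] rk=7  ker:eg,eh,ei,ej,el,es,gh,gi,gj,gl,gs,hi,hj,hs,ij,il,is,jl,js,ls
∂2: piv[aeg,aei,aej,agh,agi,agj,ags,ahs,aij,ail,ais,ajl,ehi,ehj,ehs,eis,ejl,ejs,gil,gls] rk=20  ker:egi,egj,eij,ghs,gij,gjs,hij,his,hjs,ijl,ijs,ils
∂3: piv[aegi,aegj,aeij,aghs,agij,ehij,ehis,ehjs,eijs] rk=9  ker:egij,hijs
∂1c = −2·{a} − 5·{g} + 2·{i} + 2·{j} − {l} + 4·{s}

cycle:no boundary:no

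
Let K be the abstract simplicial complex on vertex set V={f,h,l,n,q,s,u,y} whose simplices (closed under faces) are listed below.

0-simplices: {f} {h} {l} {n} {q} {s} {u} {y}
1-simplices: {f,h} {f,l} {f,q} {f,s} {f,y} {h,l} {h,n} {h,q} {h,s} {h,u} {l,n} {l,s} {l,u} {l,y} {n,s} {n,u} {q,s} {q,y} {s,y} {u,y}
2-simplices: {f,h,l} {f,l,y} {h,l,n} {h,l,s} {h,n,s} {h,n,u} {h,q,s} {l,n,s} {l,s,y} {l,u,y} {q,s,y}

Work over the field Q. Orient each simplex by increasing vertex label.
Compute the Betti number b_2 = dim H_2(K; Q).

n_0=8 n_1=20 n_2=11  [Q]
∂1: piv[fh,fl,fq,fs,fy,hn,hu] rk=7  ker:hl,hq,hs,ln,ls,lu,ly,ns,nu,qs,qy,sy,uy
∂2: piv[fhl,fly,hln,hls,hns,hnu,hqs,lsy,luy,qsy] rk=10  ker:lns
b_2=(11−10)−0=1

b_2=1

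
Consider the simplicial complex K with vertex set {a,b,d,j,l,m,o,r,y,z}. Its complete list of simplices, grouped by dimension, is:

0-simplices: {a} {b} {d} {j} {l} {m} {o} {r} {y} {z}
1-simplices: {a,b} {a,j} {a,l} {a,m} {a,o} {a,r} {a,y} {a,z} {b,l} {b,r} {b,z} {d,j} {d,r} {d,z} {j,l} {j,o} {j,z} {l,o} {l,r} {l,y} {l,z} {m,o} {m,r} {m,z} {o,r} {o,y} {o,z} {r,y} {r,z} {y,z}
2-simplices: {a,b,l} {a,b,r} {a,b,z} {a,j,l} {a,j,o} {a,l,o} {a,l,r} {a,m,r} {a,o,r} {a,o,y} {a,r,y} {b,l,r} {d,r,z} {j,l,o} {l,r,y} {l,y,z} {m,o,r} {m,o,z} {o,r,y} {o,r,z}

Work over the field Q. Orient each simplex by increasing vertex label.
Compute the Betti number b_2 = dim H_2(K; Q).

b_2=3

n_0=10 n_1=30 n_2=20  [Q]
∂1: piv[ab,aj,al,am,ao,ar,ay,az,dj] rk=9  ker:bl,br,bz,dr,dz,jl,jo,jz,lo,lr,ly,lz,mo,mr,mz,or,oy,oz,ry,rz,yz
∂2: piv[abl,abr,abz,ajl,ajo,alo,alr,amr,aor,aoy,ary,drz,lry,lyz,mor,moz,orz] rk=17  ker:blr,jlo,ory
b_2=(20−17)−0=3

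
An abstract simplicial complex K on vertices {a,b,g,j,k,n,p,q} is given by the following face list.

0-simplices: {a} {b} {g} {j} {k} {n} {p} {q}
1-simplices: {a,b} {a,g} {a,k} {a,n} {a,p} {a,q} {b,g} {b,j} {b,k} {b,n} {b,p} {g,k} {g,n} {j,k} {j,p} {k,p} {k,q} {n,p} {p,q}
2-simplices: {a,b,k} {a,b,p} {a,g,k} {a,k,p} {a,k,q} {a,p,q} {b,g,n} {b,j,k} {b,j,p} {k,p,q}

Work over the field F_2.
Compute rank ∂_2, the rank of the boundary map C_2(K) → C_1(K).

rank∂_2=9

n_0=8 n_1=19 n_2=10  [Z2]
∂1: piv[ab,ag,ak,an,ap,aq,bj] rk=7  ker:bg,bk,bn,bp,gk,gn,jk,jp,kp,kq,np,pq
∂2: piv[abk,abp,agk,akp,akq,apq,bgn,bjk,bjp] rk=9  ker:kpq
rk∂_2=9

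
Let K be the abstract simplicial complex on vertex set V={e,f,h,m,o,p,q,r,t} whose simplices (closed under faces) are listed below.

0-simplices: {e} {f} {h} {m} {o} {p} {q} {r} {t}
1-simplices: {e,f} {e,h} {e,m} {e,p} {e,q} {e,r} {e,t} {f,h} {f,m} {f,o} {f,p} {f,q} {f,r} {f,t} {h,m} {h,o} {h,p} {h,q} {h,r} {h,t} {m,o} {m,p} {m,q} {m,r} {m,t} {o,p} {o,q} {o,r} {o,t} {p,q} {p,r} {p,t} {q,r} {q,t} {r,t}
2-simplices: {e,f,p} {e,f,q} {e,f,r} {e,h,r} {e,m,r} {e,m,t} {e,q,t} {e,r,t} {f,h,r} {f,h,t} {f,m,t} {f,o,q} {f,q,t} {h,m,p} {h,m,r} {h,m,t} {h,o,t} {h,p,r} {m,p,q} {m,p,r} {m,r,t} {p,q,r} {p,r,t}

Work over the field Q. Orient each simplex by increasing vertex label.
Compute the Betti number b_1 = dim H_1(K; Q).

n_0=9 n_1=35 n_2=23  [Q]
∂1: piv[ef,eh,em,ep,eq,er,et,fo] rk=8  ker:fh,fm,fp,fq,fr,ft,hm,ho,hp,hq,hr,ht,mo,mp,mq,mr,mt,op,oq,or,ot,pq,pr,pt,qr,qt,rt
∂2: piv[efp,efq,efr,ehr,emr,emt,eqt,ert,fhr,fht,fmt,foq,fqt,hmp,hmr,hot,hpr,mpq,pqr,prt] rk=20  ker:hmt,mpr,mrt
b_1=(35−8)−20=7

b_1=7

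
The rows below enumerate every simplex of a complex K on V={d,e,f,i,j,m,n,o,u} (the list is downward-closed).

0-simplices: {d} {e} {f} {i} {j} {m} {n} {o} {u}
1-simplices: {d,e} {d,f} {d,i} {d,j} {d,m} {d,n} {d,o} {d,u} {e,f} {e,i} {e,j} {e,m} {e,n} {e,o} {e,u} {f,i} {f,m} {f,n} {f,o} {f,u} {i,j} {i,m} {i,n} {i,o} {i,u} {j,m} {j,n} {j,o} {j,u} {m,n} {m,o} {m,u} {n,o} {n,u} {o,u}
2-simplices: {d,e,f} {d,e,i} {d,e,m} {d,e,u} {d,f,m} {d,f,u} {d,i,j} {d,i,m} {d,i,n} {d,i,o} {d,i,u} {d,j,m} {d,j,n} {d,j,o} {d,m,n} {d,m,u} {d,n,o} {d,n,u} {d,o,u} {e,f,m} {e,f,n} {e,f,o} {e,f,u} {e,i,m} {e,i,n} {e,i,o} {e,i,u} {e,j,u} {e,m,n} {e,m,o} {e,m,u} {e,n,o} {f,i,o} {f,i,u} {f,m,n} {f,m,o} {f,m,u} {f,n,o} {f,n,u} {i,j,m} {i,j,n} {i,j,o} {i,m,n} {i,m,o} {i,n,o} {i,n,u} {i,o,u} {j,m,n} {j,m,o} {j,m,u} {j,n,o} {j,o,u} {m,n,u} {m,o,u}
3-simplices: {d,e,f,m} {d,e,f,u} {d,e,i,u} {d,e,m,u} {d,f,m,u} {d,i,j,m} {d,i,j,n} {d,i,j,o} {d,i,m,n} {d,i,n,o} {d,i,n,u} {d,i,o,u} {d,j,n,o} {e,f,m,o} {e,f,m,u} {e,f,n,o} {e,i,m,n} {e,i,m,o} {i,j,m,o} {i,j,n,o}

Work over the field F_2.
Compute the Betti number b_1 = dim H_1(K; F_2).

b_1=0

n_0=9 n_1=35 n_2=54 n_3=20  [Z2]
∂1: piv[de,df,di,dj,dm,dn,do,du] rk=8  ker:ef,ei,ej,em,en,eo,eu,fi,fm,fn,fo,fu,ij,im,in,io,iu,jm,jn,jo,ju,mn,mo,mu,no,nu,ou
∂2: piv[def,dei,dem,deu,dfm,dfu,dij,dim,din,dio,diu,djm,djn,djo,dmn,dmu,dno,dnu,dou,efn,efo,ein,eio,eju,emo,fio,jmu] rk=27  ker:efm,efu,eim,eiu,emn,emu,eno,fiu,fmn,fmo,fmu,fno,fnu,ijm,ijn,ijo,imn,imo,ino,inu,iou,jmn,jmo,jno,jou,mnu,mou
∂3: piv[defm,defu,deiu,demu,dfmu,dijm,dijn,dijo,dimn,dino,dinu,diou,djno,efmo,efno,eimn,eimo,ijmo] rk=18  ker:efmu,ijno
b_1=(35−8)−27=0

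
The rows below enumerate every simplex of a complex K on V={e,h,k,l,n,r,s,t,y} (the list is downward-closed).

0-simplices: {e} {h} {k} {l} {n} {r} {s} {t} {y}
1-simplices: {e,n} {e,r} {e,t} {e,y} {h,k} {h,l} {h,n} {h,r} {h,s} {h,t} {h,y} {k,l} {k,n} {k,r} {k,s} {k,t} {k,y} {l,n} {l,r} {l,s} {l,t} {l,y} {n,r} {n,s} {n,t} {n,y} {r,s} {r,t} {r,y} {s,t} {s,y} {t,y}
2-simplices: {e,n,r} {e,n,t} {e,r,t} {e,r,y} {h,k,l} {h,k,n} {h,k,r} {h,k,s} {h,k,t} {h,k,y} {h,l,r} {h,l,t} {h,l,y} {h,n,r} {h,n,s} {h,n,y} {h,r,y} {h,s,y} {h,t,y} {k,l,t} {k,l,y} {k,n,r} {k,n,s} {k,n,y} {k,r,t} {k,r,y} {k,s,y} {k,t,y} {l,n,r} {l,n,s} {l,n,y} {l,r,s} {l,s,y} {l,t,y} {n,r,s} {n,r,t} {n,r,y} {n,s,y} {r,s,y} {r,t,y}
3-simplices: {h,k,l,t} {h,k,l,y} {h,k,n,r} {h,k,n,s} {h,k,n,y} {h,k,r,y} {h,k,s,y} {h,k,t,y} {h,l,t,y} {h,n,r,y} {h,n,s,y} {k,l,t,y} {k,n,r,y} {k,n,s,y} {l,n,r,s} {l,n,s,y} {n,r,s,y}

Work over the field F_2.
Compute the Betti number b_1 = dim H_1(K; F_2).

b_1=1

n_0=9 n_1=32 n_2=40 n_3=17  [Z2]
∂1: piv[en,er,et,ey,hk,hl,hn,hs] rk=8  ker:hr,ht,hy,kl,kn,kr,ks,kt,ky,ln,lr,ls,lt,ly,nr,ns,nt,ny,rs,rt,ry,st,sy,ty
∂2: piv[enr,ent,ert,ery,hkl,hkn,hkr,hks,hkt,hky,hlr,hlt,hly,hnr,hns,hny,hry,hsy,hty,krt,lnr,lns,lrs] rk=23  ker:klt,kly,knr,kns,kny,kry,ksy,kty,lny,lsy,lty,nrs,nrt,nry,nsy,rsy,rty
∂3: piv[hklt,hkly,hknr,hkns,hkny,hkry,hksy,hkty,hlty,hnry,hnsy,lnrs,lnsy,nrsy] rk=14  ker:klty,knry,knsy
b_1=(32−8)−23=1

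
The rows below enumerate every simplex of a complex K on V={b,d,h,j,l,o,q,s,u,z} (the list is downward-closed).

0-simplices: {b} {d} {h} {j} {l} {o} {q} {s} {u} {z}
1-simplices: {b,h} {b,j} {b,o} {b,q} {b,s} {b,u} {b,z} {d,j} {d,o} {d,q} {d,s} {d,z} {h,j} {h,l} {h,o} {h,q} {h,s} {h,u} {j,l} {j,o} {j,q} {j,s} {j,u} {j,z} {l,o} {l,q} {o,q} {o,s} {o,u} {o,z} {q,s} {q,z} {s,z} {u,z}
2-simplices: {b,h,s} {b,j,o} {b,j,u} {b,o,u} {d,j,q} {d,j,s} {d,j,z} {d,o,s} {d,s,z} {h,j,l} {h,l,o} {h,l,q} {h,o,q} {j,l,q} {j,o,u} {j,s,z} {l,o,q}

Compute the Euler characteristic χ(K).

χ(K)=-7

n_0=10 n_1=34 n_2=17
χ=+10−34+17=-7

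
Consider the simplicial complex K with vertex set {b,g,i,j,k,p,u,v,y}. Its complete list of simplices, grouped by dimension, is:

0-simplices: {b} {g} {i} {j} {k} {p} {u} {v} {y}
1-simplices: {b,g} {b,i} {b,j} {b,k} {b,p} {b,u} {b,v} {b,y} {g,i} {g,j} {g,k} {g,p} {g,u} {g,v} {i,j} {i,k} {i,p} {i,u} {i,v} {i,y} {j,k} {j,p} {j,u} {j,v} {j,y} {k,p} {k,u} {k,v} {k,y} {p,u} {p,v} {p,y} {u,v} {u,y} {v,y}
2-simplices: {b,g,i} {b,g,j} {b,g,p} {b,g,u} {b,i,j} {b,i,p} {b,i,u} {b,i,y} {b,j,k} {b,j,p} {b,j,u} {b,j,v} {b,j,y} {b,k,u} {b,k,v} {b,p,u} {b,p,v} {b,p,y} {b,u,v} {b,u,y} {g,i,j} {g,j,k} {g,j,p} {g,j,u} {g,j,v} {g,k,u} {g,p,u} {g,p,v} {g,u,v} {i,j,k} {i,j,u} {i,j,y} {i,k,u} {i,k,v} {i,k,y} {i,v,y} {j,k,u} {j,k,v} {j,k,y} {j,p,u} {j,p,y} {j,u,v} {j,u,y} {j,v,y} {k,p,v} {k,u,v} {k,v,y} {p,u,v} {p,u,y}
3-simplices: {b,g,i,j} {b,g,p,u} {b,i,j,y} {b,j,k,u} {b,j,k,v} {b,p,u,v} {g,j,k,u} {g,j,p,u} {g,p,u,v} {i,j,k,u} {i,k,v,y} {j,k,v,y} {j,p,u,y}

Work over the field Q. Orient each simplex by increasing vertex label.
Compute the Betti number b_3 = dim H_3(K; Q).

n_0=9 n_1=35 n_2=49 n_3=13  [Q]
∂1: piv[bg,bi,bj,bk,bp,bu,bv,by] rk=8  ker:gi,gj,gk,gp,gu,gv,ij,ik,ip,iu,iv,iy,jk,jp,ju,jv,jy,kp,ku,kv,ky,pu,pv,py,uv,uy,vy
∂2: piv[bgi,bgj,bgp,bgu,bij,bip,biu,biy,bjk,bjp,bju,bjv,bjy,bku,bkv,bpu,bpv,bpy,buv,buy,gjk,gjv,ijk,ikv,iky,ivy,kpv] rk=27  ker:gij,gjp,gju,gku,gpu,gpv,guv,iju,ijy,iku,jku,jkv,jky,jpu,jpy,juv,juy,jvy,kuv,kvy,puv,puy
∂3: piv[bgij,bgpu,bijy,bjku,bjkv,bpuv,gjku,gjpu,gpuv,ijku,ikvy,jkvy,jpuy] rk=13
b_3=(13−13)−0=0

b_3=0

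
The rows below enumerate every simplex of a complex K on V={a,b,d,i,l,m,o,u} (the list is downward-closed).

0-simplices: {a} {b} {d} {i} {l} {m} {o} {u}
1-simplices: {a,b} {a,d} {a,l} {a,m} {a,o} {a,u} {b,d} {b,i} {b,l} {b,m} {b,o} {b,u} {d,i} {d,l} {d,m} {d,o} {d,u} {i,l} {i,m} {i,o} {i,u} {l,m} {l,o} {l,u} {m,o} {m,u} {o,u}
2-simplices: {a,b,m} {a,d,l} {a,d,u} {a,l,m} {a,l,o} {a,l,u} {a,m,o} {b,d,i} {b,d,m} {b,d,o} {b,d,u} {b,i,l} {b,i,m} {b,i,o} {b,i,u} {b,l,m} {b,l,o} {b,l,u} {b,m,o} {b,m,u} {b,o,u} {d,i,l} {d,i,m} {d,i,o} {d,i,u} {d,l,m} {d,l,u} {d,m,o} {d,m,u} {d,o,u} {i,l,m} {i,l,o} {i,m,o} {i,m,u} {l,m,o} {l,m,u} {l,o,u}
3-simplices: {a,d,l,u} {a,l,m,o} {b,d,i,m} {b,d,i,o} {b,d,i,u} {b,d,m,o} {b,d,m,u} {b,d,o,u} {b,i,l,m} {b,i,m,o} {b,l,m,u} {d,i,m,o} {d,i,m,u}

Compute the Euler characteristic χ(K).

χ(K)=5

n_0=8 n_1=27 n_2=37 n_3=13
χ=+8−27+37−13=5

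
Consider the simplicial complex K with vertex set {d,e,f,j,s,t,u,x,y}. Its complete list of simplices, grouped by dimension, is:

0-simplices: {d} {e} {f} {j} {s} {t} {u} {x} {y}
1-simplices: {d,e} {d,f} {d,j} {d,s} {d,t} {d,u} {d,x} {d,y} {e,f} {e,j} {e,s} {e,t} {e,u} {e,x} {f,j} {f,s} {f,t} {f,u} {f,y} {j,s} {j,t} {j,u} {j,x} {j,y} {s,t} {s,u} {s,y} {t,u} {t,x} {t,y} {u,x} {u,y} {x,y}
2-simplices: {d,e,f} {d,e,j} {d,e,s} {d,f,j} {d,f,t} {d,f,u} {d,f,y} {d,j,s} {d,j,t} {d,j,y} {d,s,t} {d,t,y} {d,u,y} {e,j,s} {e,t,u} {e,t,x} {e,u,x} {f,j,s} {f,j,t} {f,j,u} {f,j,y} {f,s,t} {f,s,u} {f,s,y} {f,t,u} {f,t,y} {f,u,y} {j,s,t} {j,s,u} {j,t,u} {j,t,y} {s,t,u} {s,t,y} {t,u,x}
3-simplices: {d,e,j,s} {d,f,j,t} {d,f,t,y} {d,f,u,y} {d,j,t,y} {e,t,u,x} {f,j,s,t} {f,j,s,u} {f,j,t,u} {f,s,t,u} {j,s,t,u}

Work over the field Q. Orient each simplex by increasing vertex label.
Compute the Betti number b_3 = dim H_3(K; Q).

b_3=1

n_0=9 n_1=33 n_2=34 n_3=11  [Q]
∂1: piv[de,df,dj,ds,dt,du,dx,dy] rk=8  ker:ef,ej,es,et,eu,ex,fj,fs,ft,fu,fy,js,jt,ju,jx,jy,st,su,sy,tu,tx,ty,ux,uy,xy
∂2: piv[def,dej,des,dfj,dft,dfu,dfy,djs,djt,djy,dst,dty,duy,etu,etx,eux,fjs,fju,fsu,fsy,ftu] rk=21  ker:ejs,fjt,fjy,fst,fty,fuy,jst,jsu,jtu,jty,stu,sty,tux
∂3: piv[dejs,dfjt,dfty,dfuy,djty,etux,fjst,fjsu,fjtu,fstu] rk=10  ker:jstu
b_3=(11−10)−0=1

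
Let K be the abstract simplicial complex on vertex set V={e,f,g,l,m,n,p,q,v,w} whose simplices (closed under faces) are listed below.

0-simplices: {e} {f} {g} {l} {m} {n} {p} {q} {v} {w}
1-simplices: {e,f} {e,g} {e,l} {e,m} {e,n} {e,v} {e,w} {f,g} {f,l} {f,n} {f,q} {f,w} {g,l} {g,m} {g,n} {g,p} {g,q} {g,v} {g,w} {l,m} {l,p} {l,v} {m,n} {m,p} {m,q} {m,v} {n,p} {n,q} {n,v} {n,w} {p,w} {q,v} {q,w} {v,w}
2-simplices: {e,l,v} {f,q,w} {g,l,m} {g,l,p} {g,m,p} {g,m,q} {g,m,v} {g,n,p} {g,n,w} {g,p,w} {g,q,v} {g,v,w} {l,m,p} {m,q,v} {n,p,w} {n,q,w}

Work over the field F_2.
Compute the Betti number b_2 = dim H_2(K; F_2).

n_0=10 n_1=34 n_2=16  [Z2]
∂1: piv[ef,eg,el,em,en,ev,ew,fq,gp] rk=9  ker:fg,fl,fn,fw,gl,gm,gn,gq,gv,gw,lm,lp,lv,mn,mp,mq,mv,np,nq,nv,nw,pw,qv,qw,vw
∂2: piv[elv,fqw,glm,glp,gmp,gmq,gmv,gnp,gnw,gpw,gqv,gvw,nqw] rk=13  ker:lmp,mqv,npw
b_2=(16−13)−0=3

b_2=3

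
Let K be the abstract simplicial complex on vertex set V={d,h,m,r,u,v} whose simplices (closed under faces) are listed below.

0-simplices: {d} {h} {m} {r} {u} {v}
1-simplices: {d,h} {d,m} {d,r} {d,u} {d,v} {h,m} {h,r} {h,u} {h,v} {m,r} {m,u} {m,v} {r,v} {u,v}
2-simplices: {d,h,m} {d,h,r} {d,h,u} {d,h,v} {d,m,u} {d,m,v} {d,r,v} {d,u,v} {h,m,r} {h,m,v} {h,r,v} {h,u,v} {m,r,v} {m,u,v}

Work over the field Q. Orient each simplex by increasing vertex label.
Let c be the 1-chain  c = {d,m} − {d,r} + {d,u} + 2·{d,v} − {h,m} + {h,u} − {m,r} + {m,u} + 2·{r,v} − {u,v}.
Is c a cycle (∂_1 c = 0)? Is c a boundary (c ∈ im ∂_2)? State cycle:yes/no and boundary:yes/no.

n_0=6 n_1=14 n_2=14  [Q]
∂1: piv[dh,dm,dr,du,dv] rk=5  ker:hm,hr,hu,hv,mr,mu,mv,rv,uv
∂2: piv[dhm,dhr,dhu,dhv,dmu,dmv,drv,duv,hmr] rk=9  ker:hmv,hrv,huv,mrv,muv
∂1c = −3·{d} − 4·{r} + 4·{u} + 3·{v}

cycle:no boundary:no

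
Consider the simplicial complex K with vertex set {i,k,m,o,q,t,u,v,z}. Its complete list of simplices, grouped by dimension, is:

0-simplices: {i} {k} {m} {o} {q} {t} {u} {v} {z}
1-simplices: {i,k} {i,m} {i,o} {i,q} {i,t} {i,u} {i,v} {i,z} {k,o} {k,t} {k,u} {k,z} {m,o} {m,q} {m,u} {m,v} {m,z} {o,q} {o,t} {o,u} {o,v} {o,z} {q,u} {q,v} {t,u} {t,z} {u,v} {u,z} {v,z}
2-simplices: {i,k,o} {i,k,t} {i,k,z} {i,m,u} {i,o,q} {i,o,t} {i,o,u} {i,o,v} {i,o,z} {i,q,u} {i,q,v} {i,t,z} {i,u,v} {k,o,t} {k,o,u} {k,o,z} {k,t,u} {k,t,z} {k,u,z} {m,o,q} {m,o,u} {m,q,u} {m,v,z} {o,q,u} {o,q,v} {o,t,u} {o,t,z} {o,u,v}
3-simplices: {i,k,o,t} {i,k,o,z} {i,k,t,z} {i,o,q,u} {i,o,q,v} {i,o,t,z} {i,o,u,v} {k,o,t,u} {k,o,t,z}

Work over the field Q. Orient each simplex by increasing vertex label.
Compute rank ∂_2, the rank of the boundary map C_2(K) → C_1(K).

n_0=9 n_1=29 n_2=28 n_3=9  [Q]
∂1: piv[ik,im,io,iq,it,iu,iv,iz] rk=8  ker:ko,kt,ku,kz,mo,mq,mu,mv,mz,oq,ot,ou,ov,oz,qu,qv,tu,tz,uv,uz,vz
∂2: piv[iko,ikt,ikz,imu,ioq,iot,iou,iov,ioz,iqu,iqv,itz,iuv,kou,ktu,kuz,moq,mou,mvz] rk=19  ker:kot,koz,ktz,mqu,oqu,oqv,otu,otz,ouv
∂3: piv[ikot,ikoz,iktz,ioqu,ioqv,iotz,iouv,kotu] rk=8  ker:kotz
rk∂_2=19

rank∂_2=19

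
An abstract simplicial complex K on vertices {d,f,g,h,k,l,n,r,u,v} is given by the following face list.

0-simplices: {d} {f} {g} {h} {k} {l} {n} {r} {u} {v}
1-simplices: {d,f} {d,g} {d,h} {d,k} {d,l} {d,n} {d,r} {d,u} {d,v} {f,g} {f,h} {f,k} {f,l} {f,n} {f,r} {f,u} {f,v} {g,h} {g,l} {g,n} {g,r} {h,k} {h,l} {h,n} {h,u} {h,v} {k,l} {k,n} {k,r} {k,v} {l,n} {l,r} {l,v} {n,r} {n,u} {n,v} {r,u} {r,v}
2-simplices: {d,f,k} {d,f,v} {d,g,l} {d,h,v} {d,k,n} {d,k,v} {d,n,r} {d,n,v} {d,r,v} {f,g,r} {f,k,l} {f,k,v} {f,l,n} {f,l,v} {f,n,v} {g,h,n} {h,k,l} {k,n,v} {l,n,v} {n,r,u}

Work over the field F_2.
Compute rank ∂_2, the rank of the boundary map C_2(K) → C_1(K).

n_0=10 n_1=38 n_2=20  [Z2]
∂1: piv[df,dg,dh,dk,dl,dn,dr,du,dv] rk=9  ker:fg,fh,fk,fl,fn,fr,fu,fv,gh,gl,gn,gr,hk,hl,hn,hu,hv,kl,kn,kr,kv,ln,lr,lv,nr,nu,nv,ru,rv
∂2: piv[dfk,dfv,dgl,dhv,dkn,dkv,dnr,dnv,drv,fgr,fkl,fln,flv,fnv,ghn,hkl,nru] rk=17  ker:fkv,knv,lnv
rk∂_2=17

rank∂_2=17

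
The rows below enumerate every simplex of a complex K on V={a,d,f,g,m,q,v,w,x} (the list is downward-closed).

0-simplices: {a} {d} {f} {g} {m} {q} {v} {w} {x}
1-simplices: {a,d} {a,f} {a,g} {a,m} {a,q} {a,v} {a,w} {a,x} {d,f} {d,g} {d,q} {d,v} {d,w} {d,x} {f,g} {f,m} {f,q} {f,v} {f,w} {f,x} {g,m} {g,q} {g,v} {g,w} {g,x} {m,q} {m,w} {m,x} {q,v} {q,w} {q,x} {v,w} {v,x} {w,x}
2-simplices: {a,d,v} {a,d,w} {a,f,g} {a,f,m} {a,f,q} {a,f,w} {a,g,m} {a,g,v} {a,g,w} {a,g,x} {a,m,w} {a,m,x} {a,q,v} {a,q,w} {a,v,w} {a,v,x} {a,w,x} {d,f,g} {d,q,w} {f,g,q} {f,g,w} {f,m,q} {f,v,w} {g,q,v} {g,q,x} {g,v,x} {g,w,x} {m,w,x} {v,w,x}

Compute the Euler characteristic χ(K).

n_0=9 n_1=34 n_2=29
χ=+9−34+29=4

χ(K)=4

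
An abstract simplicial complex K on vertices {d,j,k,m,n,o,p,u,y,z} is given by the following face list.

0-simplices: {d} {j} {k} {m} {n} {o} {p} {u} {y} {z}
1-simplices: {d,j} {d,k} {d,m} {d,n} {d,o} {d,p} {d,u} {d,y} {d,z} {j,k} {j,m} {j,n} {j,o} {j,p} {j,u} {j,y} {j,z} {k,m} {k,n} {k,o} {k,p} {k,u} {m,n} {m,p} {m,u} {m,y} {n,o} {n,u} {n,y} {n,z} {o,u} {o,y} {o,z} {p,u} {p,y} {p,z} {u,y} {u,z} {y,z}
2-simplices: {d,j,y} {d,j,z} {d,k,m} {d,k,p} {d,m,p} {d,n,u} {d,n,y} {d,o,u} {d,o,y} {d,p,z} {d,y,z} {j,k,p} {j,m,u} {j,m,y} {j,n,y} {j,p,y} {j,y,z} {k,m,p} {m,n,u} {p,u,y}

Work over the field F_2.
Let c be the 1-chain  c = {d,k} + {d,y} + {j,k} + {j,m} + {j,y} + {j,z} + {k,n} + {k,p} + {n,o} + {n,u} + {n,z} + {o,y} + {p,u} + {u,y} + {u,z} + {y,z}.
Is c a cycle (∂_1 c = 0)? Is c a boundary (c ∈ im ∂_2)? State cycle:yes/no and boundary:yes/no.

n_0=10 n_1=39 n_2=20  [Z2]
∂1: piv[dj,dk,dm,dn,do,dp,du,dy,dz] rk=9  ker:jk,jm,jn,jo,jp,ju,jy,jz,km,kn,ko,kp,ku,mn,mp,mu,my,no,nu,ny,nz,ou,oy,oz,pu,py,pz,uy,uz,yz
∂2: piv[djy,djz,dkm,dkp,dmp,dnu,dny,dou,doy,dpz,dyz,jkp,jmu,jmy,jny,jpy,mnu,puy] rk=18  ker:jyz,kmp
∂1c = {m} + {y}

cycle:no boundary:no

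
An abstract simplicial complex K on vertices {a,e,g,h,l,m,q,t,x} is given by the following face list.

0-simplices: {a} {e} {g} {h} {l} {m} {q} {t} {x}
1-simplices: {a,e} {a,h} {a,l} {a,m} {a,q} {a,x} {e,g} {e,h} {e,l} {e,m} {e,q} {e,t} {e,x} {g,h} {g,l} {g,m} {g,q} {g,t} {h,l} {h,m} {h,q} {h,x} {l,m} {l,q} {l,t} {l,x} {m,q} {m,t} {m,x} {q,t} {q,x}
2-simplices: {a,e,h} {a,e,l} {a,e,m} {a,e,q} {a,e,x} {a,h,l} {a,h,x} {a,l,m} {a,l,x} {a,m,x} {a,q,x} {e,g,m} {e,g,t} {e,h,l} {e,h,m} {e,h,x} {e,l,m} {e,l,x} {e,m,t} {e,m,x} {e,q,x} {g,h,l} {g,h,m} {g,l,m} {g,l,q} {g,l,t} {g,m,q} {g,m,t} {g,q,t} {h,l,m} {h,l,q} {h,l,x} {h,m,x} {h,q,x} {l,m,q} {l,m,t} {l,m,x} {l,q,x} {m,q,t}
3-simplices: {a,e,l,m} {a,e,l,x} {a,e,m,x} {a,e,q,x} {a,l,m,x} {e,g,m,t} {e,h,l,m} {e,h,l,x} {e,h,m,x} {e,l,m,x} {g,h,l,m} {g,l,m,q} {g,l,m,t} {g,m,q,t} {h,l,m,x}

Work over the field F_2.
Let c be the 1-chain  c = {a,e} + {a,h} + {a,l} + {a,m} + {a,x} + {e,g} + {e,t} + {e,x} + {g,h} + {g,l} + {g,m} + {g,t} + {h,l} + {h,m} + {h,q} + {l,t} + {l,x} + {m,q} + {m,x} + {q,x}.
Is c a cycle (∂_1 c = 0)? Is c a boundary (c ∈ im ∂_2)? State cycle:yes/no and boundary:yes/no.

n_0=9 n_1=31 n_2=39 n_3=15  [Z2]
∂1: piv[ae,ah,al,am,aq,ax,eg,et] rk=8  ker:eh,el,em,eq,ex,gh,gl,gm,gq,gt,hl,hm,hq,hx,lm,lq,lt,lx,mq,mt,mx,qt,qx
∂2: piv[aeh,ael,aem,aeq,aex,ahl,ahx,alm,alx,amx,aqx,egm,egt,ehm,emt,ghl,ghm,glq,glt,gmq,gqt,hlq,hqx] rk=23  ker:ehl,ehx,elm,elx,emx,eqx,glm,gmt,hlm,hlx,hmx,lmq,lmt,lmx,lqx,mqt
∂3: piv[aelm,aelx,aemx,aeqx,almx,egmt,ehlm,ehlx,ehmx,ghlm,glmq,glmt,gmqt] rk=13  ker:elmx,hlmx
∂1c = {a} + {g} + {h} + {l} + {m} + {q} + {t} + {x}

cycle:no boundary:no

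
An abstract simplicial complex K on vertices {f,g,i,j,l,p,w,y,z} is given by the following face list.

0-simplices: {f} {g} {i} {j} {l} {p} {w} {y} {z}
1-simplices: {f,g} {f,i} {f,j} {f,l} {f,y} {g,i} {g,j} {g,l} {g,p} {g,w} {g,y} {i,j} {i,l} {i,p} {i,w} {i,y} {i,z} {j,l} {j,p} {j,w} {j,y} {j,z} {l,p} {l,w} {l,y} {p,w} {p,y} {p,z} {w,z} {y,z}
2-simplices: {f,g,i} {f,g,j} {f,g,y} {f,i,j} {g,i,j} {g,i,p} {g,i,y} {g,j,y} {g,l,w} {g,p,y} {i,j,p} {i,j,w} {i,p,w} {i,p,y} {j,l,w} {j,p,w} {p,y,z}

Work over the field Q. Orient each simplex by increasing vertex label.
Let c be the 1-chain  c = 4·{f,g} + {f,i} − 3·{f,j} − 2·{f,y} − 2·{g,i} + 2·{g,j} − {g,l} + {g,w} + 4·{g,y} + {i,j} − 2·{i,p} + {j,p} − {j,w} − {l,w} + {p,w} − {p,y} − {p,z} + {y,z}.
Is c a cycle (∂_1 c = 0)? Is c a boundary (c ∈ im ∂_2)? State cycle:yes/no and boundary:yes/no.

n_0=9 n_1=30 n_2=17  [Q]
∂1: piv[fg,fi,fj,fl,fy,gp,gw,iz] rk=8  ker:gi,gj,gl,gy,ij,il,ip,iw,iy,jl,jp,jw,jy,jz,lp,lw,ly,pw,py,pz,wz,yz
∂2: piv[fgi,fgj,fgy,fij,gip,giy,gjy,glw,gpy,ijp,ijw,ipw,jlw,pyz] rk=14  ker:gij,ipy,jpw
∂1c = 0
c vs im∂2: reduces to 0 ⇒ boundary

cycle:yes boundary:yes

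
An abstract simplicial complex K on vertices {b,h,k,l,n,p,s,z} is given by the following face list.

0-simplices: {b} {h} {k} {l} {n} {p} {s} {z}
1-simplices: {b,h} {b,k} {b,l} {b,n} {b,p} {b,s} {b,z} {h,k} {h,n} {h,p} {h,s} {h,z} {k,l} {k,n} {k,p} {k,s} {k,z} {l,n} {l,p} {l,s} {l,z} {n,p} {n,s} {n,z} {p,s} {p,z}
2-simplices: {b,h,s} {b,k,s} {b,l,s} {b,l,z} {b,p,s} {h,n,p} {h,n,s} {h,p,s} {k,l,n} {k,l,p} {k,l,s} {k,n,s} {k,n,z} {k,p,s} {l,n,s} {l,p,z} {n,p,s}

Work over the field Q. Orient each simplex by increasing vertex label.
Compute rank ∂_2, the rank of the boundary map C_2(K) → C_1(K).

n_0=8 n_1=26 n_2=17  [Q]
∂1: piv[bh,bk,bl,bn,bp,bs,bz] rk=7  ker:hk,hn,hp,hs,hz,kl,kn,kp,ks,kz,ln,lp,ls,lz,np,ns,nz,ps,pz
∂2: piv[bhs,bks,bls,blz,bps,hnp,hns,hps,kln,klp,kls,kns,knz,kps,lpz] rk=15  ker:lns,nps
rk∂_2=15

rank∂_2=15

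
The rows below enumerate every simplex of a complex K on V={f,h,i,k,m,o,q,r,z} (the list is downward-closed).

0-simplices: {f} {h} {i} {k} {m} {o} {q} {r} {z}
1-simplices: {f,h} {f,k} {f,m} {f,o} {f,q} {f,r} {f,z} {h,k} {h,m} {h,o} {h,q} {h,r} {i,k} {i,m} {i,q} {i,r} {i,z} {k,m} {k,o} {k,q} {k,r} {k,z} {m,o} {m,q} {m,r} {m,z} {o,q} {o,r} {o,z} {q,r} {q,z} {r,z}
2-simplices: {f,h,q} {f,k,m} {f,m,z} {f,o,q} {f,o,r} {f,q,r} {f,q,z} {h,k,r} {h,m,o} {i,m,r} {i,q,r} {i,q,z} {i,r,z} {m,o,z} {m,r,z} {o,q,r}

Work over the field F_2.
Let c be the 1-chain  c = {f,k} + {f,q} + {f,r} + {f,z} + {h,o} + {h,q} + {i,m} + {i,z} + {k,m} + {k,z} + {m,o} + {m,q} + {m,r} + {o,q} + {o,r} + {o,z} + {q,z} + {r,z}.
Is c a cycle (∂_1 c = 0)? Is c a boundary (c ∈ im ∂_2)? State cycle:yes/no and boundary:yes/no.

n_0=9 n_1=32 n_2=16  [Z2]
∂1: piv[fh,fk,fm,fo,fq,fr,fz,ik] rk=8  ker:hk,hm,ho,hq,hr,im,iq,ir,iz,km,ko,kq,kr,kz,mo,mq,mr,mz,oq,or,oz,qr,qz,rz
∂2: piv[fhq,fkm,fmz,foq,for,fqr,fqz,hkr,hmo,imr,iqr,iqz,irz,moz,mrz] rk=15  ker:oqr
∂1c = {k} + {m} + {o} + {q}

cycle:no boundary:no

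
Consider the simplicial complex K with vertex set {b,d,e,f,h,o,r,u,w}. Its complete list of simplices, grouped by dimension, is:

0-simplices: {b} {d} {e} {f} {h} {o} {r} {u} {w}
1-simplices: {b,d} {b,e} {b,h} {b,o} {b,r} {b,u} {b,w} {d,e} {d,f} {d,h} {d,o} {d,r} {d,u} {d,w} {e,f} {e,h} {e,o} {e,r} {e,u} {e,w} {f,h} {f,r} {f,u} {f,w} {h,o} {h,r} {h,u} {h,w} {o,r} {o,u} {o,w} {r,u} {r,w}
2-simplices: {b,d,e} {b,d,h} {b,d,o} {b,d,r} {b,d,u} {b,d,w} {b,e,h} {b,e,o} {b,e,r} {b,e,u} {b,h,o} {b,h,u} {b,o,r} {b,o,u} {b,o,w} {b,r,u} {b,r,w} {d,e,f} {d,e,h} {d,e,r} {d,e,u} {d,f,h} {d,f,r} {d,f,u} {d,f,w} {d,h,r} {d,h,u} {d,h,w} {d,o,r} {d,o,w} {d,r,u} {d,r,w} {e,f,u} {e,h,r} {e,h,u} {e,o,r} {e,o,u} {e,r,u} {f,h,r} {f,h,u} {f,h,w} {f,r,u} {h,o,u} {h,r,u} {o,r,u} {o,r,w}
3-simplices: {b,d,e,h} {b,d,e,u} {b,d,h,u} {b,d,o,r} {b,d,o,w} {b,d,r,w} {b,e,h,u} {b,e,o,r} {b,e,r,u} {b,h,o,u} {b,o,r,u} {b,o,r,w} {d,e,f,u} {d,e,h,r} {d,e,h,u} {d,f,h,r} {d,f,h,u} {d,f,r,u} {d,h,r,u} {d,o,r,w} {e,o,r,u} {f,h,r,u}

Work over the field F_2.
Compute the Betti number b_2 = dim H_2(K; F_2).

n_0=9 n_1=33 n_2=46 n_3=22  [Z2]
∂1: piv[bd,be,bh,bo,br,bu,bw,df] rk=8  ker:de,dh,do,dr,du,dw,ef,eh,eo,er,eu,ew,fh,fr,fu,fw,ho,hr,hu,hw,or,ou,ow,ru,rw
∂2: piv[bde,bdh,bdo,bdr,bdu,bdw,beh,beo,ber,beu,bho,bhu,bor,bou,bow,bru,brw,def,dfh,dfr,dfu,dfw,dhr,dhw] rk=24  ker:deh,der,deu,dhu,dor,dow,dru,drw,efu,ehr,ehu,eor,eou,eru,fhr,fhu,fhw,fru,hou,hru,oru,orw
∂3: piv[bdeh,bdeu,bdhu,bdor,bdow,bdrw,behu,beor,beru,bhou,boru,borw,defu,dehr,dfhr,dfhu,dfru,dhru,eoru] rk=19  ker:dehu,dorw,fhru
b_2=(46−24)−19=3

b_2=3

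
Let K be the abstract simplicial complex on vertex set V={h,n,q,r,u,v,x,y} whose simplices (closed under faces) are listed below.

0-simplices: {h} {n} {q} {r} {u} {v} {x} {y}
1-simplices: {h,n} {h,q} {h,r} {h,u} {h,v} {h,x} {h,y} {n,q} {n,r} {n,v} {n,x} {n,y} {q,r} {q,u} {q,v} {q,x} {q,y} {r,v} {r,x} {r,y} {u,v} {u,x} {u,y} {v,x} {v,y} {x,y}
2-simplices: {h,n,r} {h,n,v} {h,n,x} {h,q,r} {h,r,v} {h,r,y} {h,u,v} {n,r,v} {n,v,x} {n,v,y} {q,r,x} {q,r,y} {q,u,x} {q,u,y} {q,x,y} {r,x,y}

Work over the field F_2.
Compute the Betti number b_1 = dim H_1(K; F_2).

n_0=8 n_1=26 n_2=16  [Z2]
∂1: piv[hn,hq,hr,hu,hv,hx,hy] rk=7  ker:nq,nr,nv,nx,ny,qr,qu,qv,qx,qy,rv,rx,ry,uv,ux,uy,vx,vy,xy
∂2: piv[hnr,hnv,hnx,hqr,hrv,hry,huv,nvx,nvy,qrx,qry,qux,quy,qxy] rk=14  ker:nrv,rxy
b_1=(26−7)−14=5

b_1=5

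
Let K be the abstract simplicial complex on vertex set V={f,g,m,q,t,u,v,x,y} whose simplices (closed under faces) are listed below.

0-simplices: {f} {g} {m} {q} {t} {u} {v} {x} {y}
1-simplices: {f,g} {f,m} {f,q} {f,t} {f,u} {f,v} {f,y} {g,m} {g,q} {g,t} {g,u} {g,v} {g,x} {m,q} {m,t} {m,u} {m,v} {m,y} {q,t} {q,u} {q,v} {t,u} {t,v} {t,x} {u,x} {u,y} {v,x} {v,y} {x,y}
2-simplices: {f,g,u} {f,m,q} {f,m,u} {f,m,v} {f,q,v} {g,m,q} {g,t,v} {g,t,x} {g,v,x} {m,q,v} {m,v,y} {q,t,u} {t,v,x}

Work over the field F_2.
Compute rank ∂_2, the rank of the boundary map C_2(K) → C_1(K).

n_0=9 n_1=29 n_2=13  [Z2]
∂1: piv[fg,fm,fq,ft,fu,fv,fy,gx] rk=8  ker:gm,gq,gt,gu,gv,mq,mt,mu,mv,my,qt,qu,qv,tu,tv,tx,ux,uy,vx,vy,xy
∂2: piv[fgu,fmq,fmu,fmv,fqv,gmq,gtv,gtx,gvx,mvy,qtu] rk=11  ker:mqv,tvx
rk∂_2=11

rank∂_2=11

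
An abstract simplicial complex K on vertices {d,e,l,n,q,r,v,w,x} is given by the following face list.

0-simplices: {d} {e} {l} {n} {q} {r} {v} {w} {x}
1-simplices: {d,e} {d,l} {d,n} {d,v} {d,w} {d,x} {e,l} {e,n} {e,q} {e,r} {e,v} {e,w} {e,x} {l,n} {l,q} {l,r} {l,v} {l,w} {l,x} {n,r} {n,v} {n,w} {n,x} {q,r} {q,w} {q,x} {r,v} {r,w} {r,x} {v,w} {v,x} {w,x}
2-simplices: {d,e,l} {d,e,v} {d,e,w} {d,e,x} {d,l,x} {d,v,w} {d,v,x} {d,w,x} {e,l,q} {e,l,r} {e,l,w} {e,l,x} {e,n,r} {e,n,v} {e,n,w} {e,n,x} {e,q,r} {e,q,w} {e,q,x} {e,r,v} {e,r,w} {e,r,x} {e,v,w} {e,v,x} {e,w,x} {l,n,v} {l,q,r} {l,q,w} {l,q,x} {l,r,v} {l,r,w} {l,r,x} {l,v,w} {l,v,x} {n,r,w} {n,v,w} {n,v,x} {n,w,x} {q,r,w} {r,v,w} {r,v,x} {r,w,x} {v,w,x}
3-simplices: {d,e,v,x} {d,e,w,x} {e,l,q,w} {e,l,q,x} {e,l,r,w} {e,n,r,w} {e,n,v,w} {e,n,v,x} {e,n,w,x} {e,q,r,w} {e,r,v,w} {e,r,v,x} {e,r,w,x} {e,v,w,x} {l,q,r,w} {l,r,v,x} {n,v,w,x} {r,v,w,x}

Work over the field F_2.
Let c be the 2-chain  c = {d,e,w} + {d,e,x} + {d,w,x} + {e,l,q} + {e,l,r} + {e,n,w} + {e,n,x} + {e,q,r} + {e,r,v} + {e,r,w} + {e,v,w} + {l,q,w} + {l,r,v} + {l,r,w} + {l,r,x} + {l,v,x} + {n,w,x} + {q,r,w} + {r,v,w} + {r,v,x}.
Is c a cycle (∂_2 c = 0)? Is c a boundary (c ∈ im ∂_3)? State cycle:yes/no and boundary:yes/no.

n_0=9 n_1=32 n_2=43 n_3=18  [Z2]
∂1: piv[de,dl,dn,dv,dw,dx,eq,er] rk=8  ker:el,en,ev,ew,ex,ln,lq,lr,lv,lw,lx,nr,nv,nw,nx,qr,qw,qx,rv,rw,rx,vw,vx,wx
∂2: piv[del,dev,dew,dex,dlx,dvw,dvx,dwx,elq,elr,elw,enr,env,enw,enx,eqr,eqw,eqx,erv,erw,erx,lnv,lrv] rk=23  ker:elx,evw,evx,ewx,lqr,lqw,lqx,lrw,lrx,lvw,lvx,nrw,nvw,nvx,nwx,qrw,rvw,rvx,rwx,vwx
∂3: piv[devx,dewx,elqw,elqx,elrw,enrw,envw,envx,enwx,eqrw,ervw,ervx,erwx,evwx,lqrw,lrvx] rk=16  ker:nvwx,rvwx
∂2c = 0
c vs im∂3: reduces to 0 ⇒ boundary

cycle:yes boundary:yes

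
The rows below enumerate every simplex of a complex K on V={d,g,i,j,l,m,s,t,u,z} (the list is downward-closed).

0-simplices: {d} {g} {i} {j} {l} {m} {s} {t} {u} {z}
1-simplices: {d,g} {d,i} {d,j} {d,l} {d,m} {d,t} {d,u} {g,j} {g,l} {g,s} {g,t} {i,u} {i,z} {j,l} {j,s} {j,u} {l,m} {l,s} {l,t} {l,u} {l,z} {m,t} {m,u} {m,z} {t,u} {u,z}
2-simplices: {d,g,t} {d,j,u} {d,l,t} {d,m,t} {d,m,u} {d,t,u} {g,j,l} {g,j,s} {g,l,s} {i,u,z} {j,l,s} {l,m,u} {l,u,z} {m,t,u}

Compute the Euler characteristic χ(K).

n_0=10 n_1=26 n_2=14
χ=+10−26+14=-2

χ(K)=-2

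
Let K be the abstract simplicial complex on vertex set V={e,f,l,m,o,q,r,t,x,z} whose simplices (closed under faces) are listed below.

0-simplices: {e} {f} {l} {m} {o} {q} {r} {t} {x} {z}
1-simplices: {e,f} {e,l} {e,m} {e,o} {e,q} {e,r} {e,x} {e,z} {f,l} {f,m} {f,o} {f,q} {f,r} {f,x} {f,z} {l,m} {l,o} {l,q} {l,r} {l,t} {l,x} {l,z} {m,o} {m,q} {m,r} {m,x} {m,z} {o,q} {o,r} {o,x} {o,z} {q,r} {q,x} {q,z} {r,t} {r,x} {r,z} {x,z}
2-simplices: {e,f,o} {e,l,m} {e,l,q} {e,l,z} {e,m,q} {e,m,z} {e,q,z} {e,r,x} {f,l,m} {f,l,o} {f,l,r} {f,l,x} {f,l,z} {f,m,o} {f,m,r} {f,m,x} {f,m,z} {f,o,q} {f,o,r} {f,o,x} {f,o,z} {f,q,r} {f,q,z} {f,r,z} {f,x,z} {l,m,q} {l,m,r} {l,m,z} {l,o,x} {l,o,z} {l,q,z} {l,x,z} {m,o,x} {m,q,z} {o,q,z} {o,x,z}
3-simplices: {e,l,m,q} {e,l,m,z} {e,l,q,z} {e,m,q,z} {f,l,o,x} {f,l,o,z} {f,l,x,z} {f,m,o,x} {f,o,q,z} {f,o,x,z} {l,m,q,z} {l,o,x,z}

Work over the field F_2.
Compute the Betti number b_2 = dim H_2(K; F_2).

n_0=10 n_1=38 n_2=36 n_3=12  [Z2]
∂1: piv[ef,el,em,eo,eq,er,ex,ez,lt] rk=9  ker:fl,fm,fo,fq,fr,fx,fz,lm,lo,lq,lr,lx,lz,mo,mq,mr,mx,mz,oq,or,ox,oz,qr,qx,qz,rt,rx,rz,xz
∂2: piv[efo,elm,elq,elz,emq,emz,eqz,erx,flm,flo,flr,flx,flz,fmo,fmr,fmx,foq,for,fox,foz,fqr,fqz,frz,fxz] rk=24  ker:fmz,lmq,lmr,lmz,lox,loz,lqz,lxz,mox,mqz,oqz,oxz
∂3: piv[elmq,elmz,elqz,emqz,flox,floz,flxz,fmox,foqz,foxz] rk=10  ker:lmqz,loxz
b_2=(36−24)−10=2

b_2=2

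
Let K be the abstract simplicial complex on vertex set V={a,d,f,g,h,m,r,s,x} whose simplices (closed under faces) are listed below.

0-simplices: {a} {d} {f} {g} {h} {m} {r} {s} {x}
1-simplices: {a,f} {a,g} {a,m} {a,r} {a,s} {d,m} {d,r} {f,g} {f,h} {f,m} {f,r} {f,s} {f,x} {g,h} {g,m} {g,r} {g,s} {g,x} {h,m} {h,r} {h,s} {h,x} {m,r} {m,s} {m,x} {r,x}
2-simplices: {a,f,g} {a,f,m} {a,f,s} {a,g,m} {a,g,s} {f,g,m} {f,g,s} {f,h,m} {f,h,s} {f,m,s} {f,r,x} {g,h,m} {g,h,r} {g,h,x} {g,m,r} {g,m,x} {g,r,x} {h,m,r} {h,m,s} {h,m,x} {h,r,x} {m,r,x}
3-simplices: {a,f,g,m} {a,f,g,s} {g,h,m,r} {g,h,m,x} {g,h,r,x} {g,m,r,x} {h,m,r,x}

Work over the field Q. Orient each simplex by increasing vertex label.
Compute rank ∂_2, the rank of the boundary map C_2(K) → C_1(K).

rank∂_2=15

n_0=9 n_1=26 n_2=22 n_3=7  [Q]
∂1: piv[af,ag,am,ar,as,dm,fh,fx] rk=8  ker:dr,fg,fm,fr,fs,gh,gm,gr,gs,gx,hm,hr,hs,hx,mr,ms,mx,rx
∂2: piv[afg,afm,afs,agm,ags,fhm,fhs,fms,frx,ghm,ghr,ghx,gmr,gmx,grx] rk=15  ker:fgm,fgs,hmr,hms,hmx,hrx,mrx
∂3: piv[afgm,afgs,ghmr,ghmx,ghrx,gmrx] rk=6  ker:hmrx
rk∂_2=15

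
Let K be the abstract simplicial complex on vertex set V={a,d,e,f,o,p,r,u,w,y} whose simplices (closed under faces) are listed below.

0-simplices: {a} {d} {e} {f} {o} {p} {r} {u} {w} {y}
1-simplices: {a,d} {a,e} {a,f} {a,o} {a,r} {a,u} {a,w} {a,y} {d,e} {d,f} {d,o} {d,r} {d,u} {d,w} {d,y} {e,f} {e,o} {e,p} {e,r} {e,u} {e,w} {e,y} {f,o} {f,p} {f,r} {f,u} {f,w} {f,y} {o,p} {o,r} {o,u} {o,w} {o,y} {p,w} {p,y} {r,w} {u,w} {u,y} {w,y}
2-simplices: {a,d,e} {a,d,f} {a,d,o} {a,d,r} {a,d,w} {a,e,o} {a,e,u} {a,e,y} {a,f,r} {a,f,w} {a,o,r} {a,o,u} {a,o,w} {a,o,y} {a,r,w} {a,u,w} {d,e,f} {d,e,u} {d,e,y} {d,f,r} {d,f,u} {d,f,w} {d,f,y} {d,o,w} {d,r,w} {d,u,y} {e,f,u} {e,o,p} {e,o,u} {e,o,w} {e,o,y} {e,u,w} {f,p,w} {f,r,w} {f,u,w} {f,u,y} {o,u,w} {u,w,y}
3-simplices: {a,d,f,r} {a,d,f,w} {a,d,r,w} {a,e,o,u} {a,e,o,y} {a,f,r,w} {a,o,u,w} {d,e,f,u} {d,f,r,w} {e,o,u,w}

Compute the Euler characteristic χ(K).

χ(K)=-1

n_0=10 n_1=39 n_2=38 n_3=10
χ=+10−39+38−10=-1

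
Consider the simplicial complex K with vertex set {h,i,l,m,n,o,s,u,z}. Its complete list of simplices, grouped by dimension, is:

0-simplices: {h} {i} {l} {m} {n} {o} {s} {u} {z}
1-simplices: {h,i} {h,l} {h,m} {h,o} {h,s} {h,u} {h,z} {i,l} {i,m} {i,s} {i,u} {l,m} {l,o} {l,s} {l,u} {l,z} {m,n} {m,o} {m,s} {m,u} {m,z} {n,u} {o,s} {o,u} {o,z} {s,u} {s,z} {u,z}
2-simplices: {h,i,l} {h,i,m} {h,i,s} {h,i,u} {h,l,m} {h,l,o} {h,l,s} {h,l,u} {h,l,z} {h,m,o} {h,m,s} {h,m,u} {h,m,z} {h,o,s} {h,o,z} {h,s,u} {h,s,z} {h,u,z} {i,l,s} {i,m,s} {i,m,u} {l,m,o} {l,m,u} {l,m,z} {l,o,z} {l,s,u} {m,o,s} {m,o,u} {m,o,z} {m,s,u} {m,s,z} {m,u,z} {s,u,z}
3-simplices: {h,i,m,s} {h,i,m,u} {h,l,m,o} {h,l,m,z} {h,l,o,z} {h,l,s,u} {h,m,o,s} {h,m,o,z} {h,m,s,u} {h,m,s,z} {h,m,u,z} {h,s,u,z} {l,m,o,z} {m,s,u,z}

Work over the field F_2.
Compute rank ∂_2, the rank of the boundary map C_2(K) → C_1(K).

n_0=9 n_1=28 n_2=33 n_3=14  [Z2]
∂1: piv[hi,hl,hm,ho,hs,hu,hz,mn] rk=8  ker:il,im,is,iu,lm,lo,ls,lu,lz,mo,ms,mu,mz,nu,os,ou,oz,su,sz,uz
∂2: piv[hil,him,his,hiu,hlm,hlo,hls,hlu,hlz,hmo,hms,hmu,hmz,hos,hoz,hsu,hsz,huz,mou] rk=19  ker:ils,ims,imu,lmo,lmu,lmz,loz,lsu,mos,moz,msu,msz,muz,suz
∂3: piv[hims,himu,hlmo,hlmz,hloz,hlsu,hmos,hmoz,hmsu,hmsz,hmuz,hsuz] rk=12  ker:lmoz,msuz
rk∂_2=19

rank∂_2=19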